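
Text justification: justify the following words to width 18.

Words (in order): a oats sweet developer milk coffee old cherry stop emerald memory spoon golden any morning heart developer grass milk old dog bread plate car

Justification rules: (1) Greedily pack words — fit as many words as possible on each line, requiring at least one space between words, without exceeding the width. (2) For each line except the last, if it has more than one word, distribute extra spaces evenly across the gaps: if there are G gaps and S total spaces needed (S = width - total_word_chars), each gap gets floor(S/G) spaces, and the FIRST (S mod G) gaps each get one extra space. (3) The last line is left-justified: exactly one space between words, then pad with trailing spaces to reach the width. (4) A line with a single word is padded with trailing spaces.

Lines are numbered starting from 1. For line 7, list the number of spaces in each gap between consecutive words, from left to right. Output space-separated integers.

Line 1: ['a', 'oats', 'sweet'] (min_width=12, slack=6)
Line 2: ['developer', 'milk'] (min_width=14, slack=4)
Line 3: ['coffee', 'old', 'cherry'] (min_width=17, slack=1)
Line 4: ['stop', 'emerald'] (min_width=12, slack=6)
Line 5: ['memory', 'spoon'] (min_width=12, slack=6)
Line 6: ['golden', 'any', 'morning'] (min_width=18, slack=0)
Line 7: ['heart', 'developer'] (min_width=15, slack=3)
Line 8: ['grass', 'milk', 'old', 'dog'] (min_width=18, slack=0)
Line 9: ['bread', 'plate', 'car'] (min_width=15, slack=3)

Answer: 4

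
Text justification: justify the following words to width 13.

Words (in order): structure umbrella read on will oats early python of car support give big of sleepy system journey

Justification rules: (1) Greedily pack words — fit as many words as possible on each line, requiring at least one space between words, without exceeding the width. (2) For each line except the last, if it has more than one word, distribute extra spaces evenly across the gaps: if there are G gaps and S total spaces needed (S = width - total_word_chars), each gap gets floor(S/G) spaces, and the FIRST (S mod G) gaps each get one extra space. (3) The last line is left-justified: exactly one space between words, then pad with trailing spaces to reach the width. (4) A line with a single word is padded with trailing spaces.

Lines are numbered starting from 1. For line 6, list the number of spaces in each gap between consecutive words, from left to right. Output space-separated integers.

Line 1: ['structure'] (min_width=9, slack=4)
Line 2: ['umbrella', 'read'] (min_width=13, slack=0)
Line 3: ['on', 'will', 'oats'] (min_width=12, slack=1)
Line 4: ['early', 'python'] (min_width=12, slack=1)
Line 5: ['of', 'car'] (min_width=6, slack=7)
Line 6: ['support', 'give'] (min_width=12, slack=1)
Line 7: ['big', 'of', 'sleepy'] (min_width=13, slack=0)
Line 8: ['system'] (min_width=6, slack=7)
Line 9: ['journey'] (min_width=7, slack=6)

Answer: 2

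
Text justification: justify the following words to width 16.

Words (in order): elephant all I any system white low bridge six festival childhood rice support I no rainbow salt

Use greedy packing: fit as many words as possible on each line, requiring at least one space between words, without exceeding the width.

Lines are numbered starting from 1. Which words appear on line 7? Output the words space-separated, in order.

Line 1: ['elephant', 'all', 'I'] (min_width=14, slack=2)
Line 2: ['any', 'system', 'white'] (min_width=16, slack=0)
Line 3: ['low', 'bridge', 'six'] (min_width=14, slack=2)
Line 4: ['festival'] (min_width=8, slack=8)
Line 5: ['childhood', 'rice'] (min_width=14, slack=2)
Line 6: ['support', 'I', 'no'] (min_width=12, slack=4)
Line 7: ['rainbow', 'salt'] (min_width=12, slack=4)

Answer: rainbow salt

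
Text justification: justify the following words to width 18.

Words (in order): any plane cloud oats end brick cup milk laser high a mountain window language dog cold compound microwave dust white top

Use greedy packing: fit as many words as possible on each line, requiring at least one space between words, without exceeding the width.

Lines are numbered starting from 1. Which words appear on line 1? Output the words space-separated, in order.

Answer: any plane cloud

Derivation:
Line 1: ['any', 'plane', 'cloud'] (min_width=15, slack=3)
Line 2: ['oats', 'end', 'brick', 'cup'] (min_width=18, slack=0)
Line 3: ['milk', 'laser', 'high', 'a'] (min_width=17, slack=1)
Line 4: ['mountain', 'window'] (min_width=15, slack=3)
Line 5: ['language', 'dog', 'cold'] (min_width=17, slack=1)
Line 6: ['compound', 'microwave'] (min_width=18, slack=0)
Line 7: ['dust', 'white', 'top'] (min_width=14, slack=4)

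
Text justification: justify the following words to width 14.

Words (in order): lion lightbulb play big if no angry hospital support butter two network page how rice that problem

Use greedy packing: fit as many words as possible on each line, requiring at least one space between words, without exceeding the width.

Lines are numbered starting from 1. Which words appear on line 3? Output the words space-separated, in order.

Answer: angry hospital

Derivation:
Line 1: ['lion', 'lightbulb'] (min_width=14, slack=0)
Line 2: ['play', 'big', 'if', 'no'] (min_width=14, slack=0)
Line 3: ['angry', 'hospital'] (min_width=14, slack=0)
Line 4: ['support', 'butter'] (min_width=14, slack=0)
Line 5: ['two', 'network'] (min_width=11, slack=3)
Line 6: ['page', 'how', 'rice'] (min_width=13, slack=1)
Line 7: ['that', 'problem'] (min_width=12, slack=2)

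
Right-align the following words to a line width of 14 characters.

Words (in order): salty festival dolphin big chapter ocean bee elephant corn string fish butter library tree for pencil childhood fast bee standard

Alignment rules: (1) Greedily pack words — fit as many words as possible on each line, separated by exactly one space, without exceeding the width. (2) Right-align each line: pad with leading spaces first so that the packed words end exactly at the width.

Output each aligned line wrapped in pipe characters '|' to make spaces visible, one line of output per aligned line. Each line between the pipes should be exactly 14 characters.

Line 1: ['salty', 'festival'] (min_width=14, slack=0)
Line 2: ['dolphin', 'big'] (min_width=11, slack=3)
Line 3: ['chapter', 'ocean'] (min_width=13, slack=1)
Line 4: ['bee', 'elephant'] (min_width=12, slack=2)
Line 5: ['corn', 'string'] (min_width=11, slack=3)
Line 6: ['fish', 'butter'] (min_width=11, slack=3)
Line 7: ['library', 'tree'] (min_width=12, slack=2)
Line 8: ['for', 'pencil'] (min_width=10, slack=4)
Line 9: ['childhood', 'fast'] (min_width=14, slack=0)
Line 10: ['bee', 'standard'] (min_width=12, slack=2)

Answer: |salty festival|
|   dolphin big|
| chapter ocean|
|  bee elephant|
|   corn string|
|   fish butter|
|  library tree|
|    for pencil|
|childhood fast|
|  bee standard|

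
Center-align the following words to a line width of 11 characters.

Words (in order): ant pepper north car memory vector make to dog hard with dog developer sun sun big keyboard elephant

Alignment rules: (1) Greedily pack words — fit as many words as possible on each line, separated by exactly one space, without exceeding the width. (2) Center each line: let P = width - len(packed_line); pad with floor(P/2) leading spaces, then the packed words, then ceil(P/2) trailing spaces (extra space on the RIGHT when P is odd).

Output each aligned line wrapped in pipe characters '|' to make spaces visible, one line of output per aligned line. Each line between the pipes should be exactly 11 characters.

Line 1: ['ant', 'pepper'] (min_width=10, slack=1)
Line 2: ['north', 'car'] (min_width=9, slack=2)
Line 3: ['memory'] (min_width=6, slack=5)
Line 4: ['vector', 'make'] (min_width=11, slack=0)
Line 5: ['to', 'dog', 'hard'] (min_width=11, slack=0)
Line 6: ['with', 'dog'] (min_width=8, slack=3)
Line 7: ['developer'] (min_width=9, slack=2)
Line 8: ['sun', 'sun', 'big'] (min_width=11, slack=0)
Line 9: ['keyboard'] (min_width=8, slack=3)
Line 10: ['elephant'] (min_width=8, slack=3)

Answer: |ant pepper |
| north car |
|  memory   |
|vector make|
|to dog hard|
| with dog  |
| developer |
|sun sun big|
| keyboard  |
| elephant  |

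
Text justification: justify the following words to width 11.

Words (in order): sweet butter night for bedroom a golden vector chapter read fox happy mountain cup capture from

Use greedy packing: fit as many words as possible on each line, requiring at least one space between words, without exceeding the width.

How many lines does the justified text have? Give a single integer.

Line 1: ['sweet'] (min_width=5, slack=6)
Line 2: ['butter'] (min_width=6, slack=5)
Line 3: ['night', 'for'] (min_width=9, slack=2)
Line 4: ['bedroom', 'a'] (min_width=9, slack=2)
Line 5: ['golden'] (min_width=6, slack=5)
Line 6: ['vector'] (min_width=6, slack=5)
Line 7: ['chapter'] (min_width=7, slack=4)
Line 8: ['read', 'fox'] (min_width=8, slack=3)
Line 9: ['happy'] (min_width=5, slack=6)
Line 10: ['mountain'] (min_width=8, slack=3)
Line 11: ['cup', 'capture'] (min_width=11, slack=0)
Line 12: ['from'] (min_width=4, slack=7)
Total lines: 12

Answer: 12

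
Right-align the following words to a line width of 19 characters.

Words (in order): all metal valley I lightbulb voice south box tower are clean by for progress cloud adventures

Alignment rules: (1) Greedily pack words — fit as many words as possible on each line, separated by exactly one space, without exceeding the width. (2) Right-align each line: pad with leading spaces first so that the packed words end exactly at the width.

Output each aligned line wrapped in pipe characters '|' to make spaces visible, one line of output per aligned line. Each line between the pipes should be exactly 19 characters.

Answer: | all metal valley I|
|    lightbulb voice|
|south box tower are|
|       clean by for|
|     progress cloud|
|         adventures|

Derivation:
Line 1: ['all', 'metal', 'valley', 'I'] (min_width=18, slack=1)
Line 2: ['lightbulb', 'voice'] (min_width=15, slack=4)
Line 3: ['south', 'box', 'tower', 'are'] (min_width=19, slack=0)
Line 4: ['clean', 'by', 'for'] (min_width=12, slack=7)
Line 5: ['progress', 'cloud'] (min_width=14, slack=5)
Line 6: ['adventures'] (min_width=10, slack=9)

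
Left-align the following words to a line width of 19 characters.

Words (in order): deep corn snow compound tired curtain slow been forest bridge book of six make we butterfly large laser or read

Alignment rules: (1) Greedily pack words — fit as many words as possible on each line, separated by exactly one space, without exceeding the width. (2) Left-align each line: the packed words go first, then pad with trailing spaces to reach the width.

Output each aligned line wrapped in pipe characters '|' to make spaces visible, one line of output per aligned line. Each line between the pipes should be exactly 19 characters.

Answer: |deep corn snow     |
|compound tired     |
|curtain slow been  |
|forest bridge book |
|of six make we     |
|butterfly large    |
|laser or read      |

Derivation:
Line 1: ['deep', 'corn', 'snow'] (min_width=14, slack=5)
Line 2: ['compound', 'tired'] (min_width=14, slack=5)
Line 3: ['curtain', 'slow', 'been'] (min_width=17, slack=2)
Line 4: ['forest', 'bridge', 'book'] (min_width=18, slack=1)
Line 5: ['of', 'six', 'make', 'we'] (min_width=14, slack=5)
Line 6: ['butterfly', 'large'] (min_width=15, slack=4)
Line 7: ['laser', 'or', 'read'] (min_width=13, slack=6)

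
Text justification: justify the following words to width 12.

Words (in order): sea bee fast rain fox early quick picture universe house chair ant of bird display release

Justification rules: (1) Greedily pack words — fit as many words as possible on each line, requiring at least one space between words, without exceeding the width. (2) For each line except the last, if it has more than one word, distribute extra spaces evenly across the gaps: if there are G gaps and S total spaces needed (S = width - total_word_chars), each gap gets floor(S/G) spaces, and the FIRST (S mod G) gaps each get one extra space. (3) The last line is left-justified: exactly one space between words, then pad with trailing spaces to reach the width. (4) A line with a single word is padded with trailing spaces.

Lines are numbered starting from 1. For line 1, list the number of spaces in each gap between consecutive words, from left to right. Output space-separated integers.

Answer: 1 1

Derivation:
Line 1: ['sea', 'bee', 'fast'] (min_width=12, slack=0)
Line 2: ['rain', 'fox'] (min_width=8, slack=4)
Line 3: ['early', 'quick'] (min_width=11, slack=1)
Line 4: ['picture'] (min_width=7, slack=5)
Line 5: ['universe'] (min_width=8, slack=4)
Line 6: ['house', 'chair'] (min_width=11, slack=1)
Line 7: ['ant', 'of', 'bird'] (min_width=11, slack=1)
Line 8: ['display'] (min_width=7, slack=5)
Line 9: ['release'] (min_width=7, slack=5)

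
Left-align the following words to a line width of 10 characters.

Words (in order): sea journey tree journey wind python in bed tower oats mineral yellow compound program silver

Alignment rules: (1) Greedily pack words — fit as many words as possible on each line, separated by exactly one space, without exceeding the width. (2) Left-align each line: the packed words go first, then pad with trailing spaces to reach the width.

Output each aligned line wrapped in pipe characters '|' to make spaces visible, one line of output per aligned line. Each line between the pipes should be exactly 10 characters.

Answer: |sea       |
|journey   |
|tree      |
|journey   |
|wind      |
|python in |
|bed tower |
|oats      |
|mineral   |
|yellow    |
|compound  |
|program   |
|silver    |

Derivation:
Line 1: ['sea'] (min_width=3, slack=7)
Line 2: ['journey'] (min_width=7, slack=3)
Line 3: ['tree'] (min_width=4, slack=6)
Line 4: ['journey'] (min_width=7, slack=3)
Line 5: ['wind'] (min_width=4, slack=6)
Line 6: ['python', 'in'] (min_width=9, slack=1)
Line 7: ['bed', 'tower'] (min_width=9, slack=1)
Line 8: ['oats'] (min_width=4, slack=6)
Line 9: ['mineral'] (min_width=7, slack=3)
Line 10: ['yellow'] (min_width=6, slack=4)
Line 11: ['compound'] (min_width=8, slack=2)
Line 12: ['program'] (min_width=7, slack=3)
Line 13: ['silver'] (min_width=6, slack=4)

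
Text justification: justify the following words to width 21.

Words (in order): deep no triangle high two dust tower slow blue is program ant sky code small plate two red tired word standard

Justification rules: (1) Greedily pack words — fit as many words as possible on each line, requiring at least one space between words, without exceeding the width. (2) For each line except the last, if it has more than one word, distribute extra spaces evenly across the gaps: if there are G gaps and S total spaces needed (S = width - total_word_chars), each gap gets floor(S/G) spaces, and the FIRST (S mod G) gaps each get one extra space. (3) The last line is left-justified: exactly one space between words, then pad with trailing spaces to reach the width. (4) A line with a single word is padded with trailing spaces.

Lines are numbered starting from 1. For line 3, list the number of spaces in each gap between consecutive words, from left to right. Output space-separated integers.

Line 1: ['deep', 'no', 'triangle', 'high'] (min_width=21, slack=0)
Line 2: ['two', 'dust', 'tower', 'slow'] (min_width=19, slack=2)
Line 3: ['blue', 'is', 'program', 'ant'] (min_width=19, slack=2)
Line 4: ['sky', 'code', 'small', 'plate'] (min_width=20, slack=1)
Line 5: ['two', 'red', 'tired', 'word'] (min_width=18, slack=3)
Line 6: ['standard'] (min_width=8, slack=13)

Answer: 2 2 1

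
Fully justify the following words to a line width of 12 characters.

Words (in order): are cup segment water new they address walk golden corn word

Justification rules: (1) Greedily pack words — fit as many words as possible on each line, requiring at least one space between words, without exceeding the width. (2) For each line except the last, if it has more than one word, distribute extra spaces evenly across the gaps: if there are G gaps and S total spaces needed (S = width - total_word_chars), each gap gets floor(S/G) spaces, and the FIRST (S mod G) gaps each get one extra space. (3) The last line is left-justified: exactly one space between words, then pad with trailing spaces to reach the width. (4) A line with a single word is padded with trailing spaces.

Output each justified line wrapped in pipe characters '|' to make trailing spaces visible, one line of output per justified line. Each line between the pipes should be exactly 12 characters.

Line 1: ['are', 'cup'] (min_width=7, slack=5)
Line 2: ['segment'] (min_width=7, slack=5)
Line 3: ['water', 'new'] (min_width=9, slack=3)
Line 4: ['they', 'address'] (min_width=12, slack=0)
Line 5: ['walk', 'golden'] (min_width=11, slack=1)
Line 6: ['corn', 'word'] (min_width=9, slack=3)

Answer: |are      cup|
|segment     |
|water    new|
|they address|
|walk  golden|
|corn word   |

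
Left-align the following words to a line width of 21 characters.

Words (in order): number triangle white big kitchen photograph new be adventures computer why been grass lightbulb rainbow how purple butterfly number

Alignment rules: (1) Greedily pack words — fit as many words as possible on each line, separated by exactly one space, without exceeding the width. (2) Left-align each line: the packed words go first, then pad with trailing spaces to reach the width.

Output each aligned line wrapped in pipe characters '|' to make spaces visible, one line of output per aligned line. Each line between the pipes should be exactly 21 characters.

Line 1: ['number', 'triangle', 'white'] (min_width=21, slack=0)
Line 2: ['big', 'kitchen'] (min_width=11, slack=10)
Line 3: ['photograph', 'new', 'be'] (min_width=17, slack=4)
Line 4: ['adventures', 'computer'] (min_width=19, slack=2)
Line 5: ['why', 'been', 'grass'] (min_width=14, slack=7)
Line 6: ['lightbulb', 'rainbow', 'how'] (min_width=21, slack=0)
Line 7: ['purple', 'butterfly'] (min_width=16, slack=5)
Line 8: ['number'] (min_width=6, slack=15)

Answer: |number triangle white|
|big kitchen          |
|photograph new be    |
|adventures computer  |
|why been grass       |
|lightbulb rainbow how|
|purple butterfly     |
|number               |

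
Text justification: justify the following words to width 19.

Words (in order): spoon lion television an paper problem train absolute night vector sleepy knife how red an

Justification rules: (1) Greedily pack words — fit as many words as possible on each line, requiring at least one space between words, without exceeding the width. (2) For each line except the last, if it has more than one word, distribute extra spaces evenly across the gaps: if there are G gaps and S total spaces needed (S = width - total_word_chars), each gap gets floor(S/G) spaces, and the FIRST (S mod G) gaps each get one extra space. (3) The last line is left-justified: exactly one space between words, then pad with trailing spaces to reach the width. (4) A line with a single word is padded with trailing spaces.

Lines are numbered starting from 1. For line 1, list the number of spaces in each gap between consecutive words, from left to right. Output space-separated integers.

Line 1: ['spoon', 'lion'] (min_width=10, slack=9)
Line 2: ['television', 'an', 'paper'] (min_width=19, slack=0)
Line 3: ['problem', 'train'] (min_width=13, slack=6)
Line 4: ['absolute', 'night'] (min_width=14, slack=5)
Line 5: ['vector', 'sleepy', 'knife'] (min_width=19, slack=0)
Line 6: ['how', 'red', 'an'] (min_width=10, slack=9)

Answer: 10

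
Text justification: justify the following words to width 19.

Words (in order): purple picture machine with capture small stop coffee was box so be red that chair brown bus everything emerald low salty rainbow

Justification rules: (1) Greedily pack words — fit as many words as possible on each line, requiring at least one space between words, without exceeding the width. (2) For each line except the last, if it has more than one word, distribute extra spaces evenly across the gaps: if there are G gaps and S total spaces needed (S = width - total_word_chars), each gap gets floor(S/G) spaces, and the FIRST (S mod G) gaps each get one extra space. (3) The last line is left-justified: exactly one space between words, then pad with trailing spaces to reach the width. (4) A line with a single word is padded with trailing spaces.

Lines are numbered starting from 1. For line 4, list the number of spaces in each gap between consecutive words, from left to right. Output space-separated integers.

Line 1: ['purple', 'picture'] (min_width=14, slack=5)
Line 2: ['machine', 'with'] (min_width=12, slack=7)
Line 3: ['capture', 'small', 'stop'] (min_width=18, slack=1)
Line 4: ['coffee', 'was', 'box', 'so'] (min_width=17, slack=2)
Line 5: ['be', 'red', 'that', 'chair'] (min_width=17, slack=2)
Line 6: ['brown', 'bus'] (min_width=9, slack=10)
Line 7: ['everything', 'emerald'] (min_width=18, slack=1)
Line 8: ['low', 'salty', 'rainbow'] (min_width=17, slack=2)

Answer: 2 2 1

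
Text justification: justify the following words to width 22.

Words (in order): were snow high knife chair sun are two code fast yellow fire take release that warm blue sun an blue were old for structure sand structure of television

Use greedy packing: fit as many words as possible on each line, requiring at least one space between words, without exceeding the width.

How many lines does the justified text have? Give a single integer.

Line 1: ['were', 'snow', 'high', 'knife'] (min_width=20, slack=2)
Line 2: ['chair', 'sun', 'are', 'two', 'code'] (min_width=22, slack=0)
Line 3: ['fast', 'yellow', 'fire', 'take'] (min_width=21, slack=1)
Line 4: ['release', 'that', 'warm', 'blue'] (min_width=22, slack=0)
Line 5: ['sun', 'an', 'blue', 'were', 'old'] (min_width=20, slack=2)
Line 6: ['for', 'structure', 'sand'] (min_width=18, slack=4)
Line 7: ['structure', 'of'] (min_width=12, slack=10)
Line 8: ['television'] (min_width=10, slack=12)
Total lines: 8

Answer: 8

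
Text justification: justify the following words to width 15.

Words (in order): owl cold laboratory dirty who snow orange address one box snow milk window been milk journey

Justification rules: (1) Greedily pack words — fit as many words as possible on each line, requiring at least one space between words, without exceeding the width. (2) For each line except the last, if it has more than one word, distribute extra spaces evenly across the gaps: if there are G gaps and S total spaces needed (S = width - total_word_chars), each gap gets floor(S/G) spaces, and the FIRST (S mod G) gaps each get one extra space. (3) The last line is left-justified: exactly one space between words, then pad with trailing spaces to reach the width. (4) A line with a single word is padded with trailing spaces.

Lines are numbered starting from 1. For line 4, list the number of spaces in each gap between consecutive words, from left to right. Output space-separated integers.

Answer: 2

Derivation:
Line 1: ['owl', 'cold'] (min_width=8, slack=7)
Line 2: ['laboratory'] (min_width=10, slack=5)
Line 3: ['dirty', 'who', 'snow'] (min_width=14, slack=1)
Line 4: ['orange', 'address'] (min_width=14, slack=1)
Line 5: ['one', 'box', 'snow'] (min_width=12, slack=3)
Line 6: ['milk', 'window'] (min_width=11, slack=4)
Line 7: ['been', 'milk'] (min_width=9, slack=6)
Line 8: ['journey'] (min_width=7, slack=8)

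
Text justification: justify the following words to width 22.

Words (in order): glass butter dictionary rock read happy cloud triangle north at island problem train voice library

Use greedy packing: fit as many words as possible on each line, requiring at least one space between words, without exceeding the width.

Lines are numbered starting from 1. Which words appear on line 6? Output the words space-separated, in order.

Line 1: ['glass', 'butter'] (min_width=12, slack=10)
Line 2: ['dictionary', 'rock', 'read'] (min_width=20, slack=2)
Line 3: ['happy', 'cloud', 'triangle'] (min_width=20, slack=2)
Line 4: ['north', 'at', 'island'] (min_width=15, slack=7)
Line 5: ['problem', 'train', 'voice'] (min_width=19, slack=3)
Line 6: ['library'] (min_width=7, slack=15)

Answer: library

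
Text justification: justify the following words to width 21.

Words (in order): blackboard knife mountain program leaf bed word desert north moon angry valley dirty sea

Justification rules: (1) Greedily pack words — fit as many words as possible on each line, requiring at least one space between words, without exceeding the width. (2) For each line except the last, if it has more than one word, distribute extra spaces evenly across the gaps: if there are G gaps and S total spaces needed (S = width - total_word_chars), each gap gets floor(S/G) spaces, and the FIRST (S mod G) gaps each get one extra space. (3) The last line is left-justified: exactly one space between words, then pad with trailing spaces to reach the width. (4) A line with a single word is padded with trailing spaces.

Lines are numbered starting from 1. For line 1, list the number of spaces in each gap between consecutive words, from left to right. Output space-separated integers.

Line 1: ['blackboard', 'knife'] (min_width=16, slack=5)
Line 2: ['mountain', 'program', 'leaf'] (min_width=21, slack=0)
Line 3: ['bed', 'word', 'desert', 'north'] (min_width=21, slack=0)
Line 4: ['moon', 'angry', 'valley'] (min_width=17, slack=4)
Line 5: ['dirty', 'sea'] (min_width=9, slack=12)

Answer: 6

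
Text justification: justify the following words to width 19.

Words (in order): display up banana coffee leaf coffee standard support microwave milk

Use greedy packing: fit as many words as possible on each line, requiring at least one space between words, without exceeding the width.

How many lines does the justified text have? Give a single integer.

Answer: 4

Derivation:
Line 1: ['display', 'up', 'banana'] (min_width=17, slack=2)
Line 2: ['coffee', 'leaf', 'coffee'] (min_width=18, slack=1)
Line 3: ['standard', 'support'] (min_width=16, slack=3)
Line 4: ['microwave', 'milk'] (min_width=14, slack=5)
Total lines: 4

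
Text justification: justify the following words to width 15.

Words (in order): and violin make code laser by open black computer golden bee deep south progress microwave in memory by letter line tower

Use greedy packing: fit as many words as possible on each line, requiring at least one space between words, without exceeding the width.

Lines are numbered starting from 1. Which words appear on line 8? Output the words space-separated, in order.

Line 1: ['and', 'violin', 'make'] (min_width=15, slack=0)
Line 2: ['code', 'laser', 'by'] (min_width=13, slack=2)
Line 3: ['open', 'black'] (min_width=10, slack=5)
Line 4: ['computer', 'golden'] (min_width=15, slack=0)
Line 5: ['bee', 'deep', 'south'] (min_width=14, slack=1)
Line 6: ['progress'] (min_width=8, slack=7)
Line 7: ['microwave', 'in'] (min_width=12, slack=3)
Line 8: ['memory', 'by'] (min_width=9, slack=6)
Line 9: ['letter', 'line'] (min_width=11, slack=4)
Line 10: ['tower'] (min_width=5, slack=10)

Answer: memory by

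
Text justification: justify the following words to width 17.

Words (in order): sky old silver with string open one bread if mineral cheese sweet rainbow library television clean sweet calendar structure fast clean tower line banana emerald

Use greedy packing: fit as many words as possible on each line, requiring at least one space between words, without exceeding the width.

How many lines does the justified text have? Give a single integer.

Line 1: ['sky', 'old', 'silver'] (min_width=14, slack=3)
Line 2: ['with', 'string', 'open'] (min_width=16, slack=1)
Line 3: ['one', 'bread', 'if'] (min_width=12, slack=5)
Line 4: ['mineral', 'cheese'] (min_width=14, slack=3)
Line 5: ['sweet', 'rainbow'] (min_width=13, slack=4)
Line 6: ['library'] (min_width=7, slack=10)
Line 7: ['television', 'clean'] (min_width=16, slack=1)
Line 8: ['sweet', 'calendar'] (min_width=14, slack=3)
Line 9: ['structure', 'fast'] (min_width=14, slack=3)
Line 10: ['clean', 'tower', 'line'] (min_width=16, slack=1)
Line 11: ['banana', 'emerald'] (min_width=14, slack=3)
Total lines: 11

Answer: 11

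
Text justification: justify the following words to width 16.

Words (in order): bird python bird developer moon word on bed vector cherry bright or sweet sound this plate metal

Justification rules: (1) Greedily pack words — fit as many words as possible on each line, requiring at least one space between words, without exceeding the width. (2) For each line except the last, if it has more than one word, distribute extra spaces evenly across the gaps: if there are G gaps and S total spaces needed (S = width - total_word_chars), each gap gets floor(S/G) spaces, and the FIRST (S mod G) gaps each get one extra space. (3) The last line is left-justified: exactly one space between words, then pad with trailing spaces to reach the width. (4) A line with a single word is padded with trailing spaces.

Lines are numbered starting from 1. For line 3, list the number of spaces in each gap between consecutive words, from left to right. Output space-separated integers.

Answer: 4 3

Derivation:
Line 1: ['bird', 'python', 'bird'] (min_width=16, slack=0)
Line 2: ['developer', 'moon'] (min_width=14, slack=2)
Line 3: ['word', 'on', 'bed'] (min_width=11, slack=5)
Line 4: ['vector', 'cherry'] (min_width=13, slack=3)
Line 5: ['bright', 'or', 'sweet'] (min_width=15, slack=1)
Line 6: ['sound', 'this', 'plate'] (min_width=16, slack=0)
Line 7: ['metal'] (min_width=5, slack=11)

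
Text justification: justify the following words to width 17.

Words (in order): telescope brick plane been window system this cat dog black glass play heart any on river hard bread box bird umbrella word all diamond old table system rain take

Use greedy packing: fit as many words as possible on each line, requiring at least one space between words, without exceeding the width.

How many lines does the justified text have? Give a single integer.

Line 1: ['telescope', 'brick'] (min_width=15, slack=2)
Line 2: ['plane', 'been', 'window'] (min_width=17, slack=0)
Line 3: ['system', 'this', 'cat'] (min_width=15, slack=2)
Line 4: ['dog', 'black', 'glass'] (min_width=15, slack=2)
Line 5: ['play', 'heart', 'any', 'on'] (min_width=17, slack=0)
Line 6: ['river', 'hard', 'bread'] (min_width=16, slack=1)
Line 7: ['box', 'bird', 'umbrella'] (min_width=17, slack=0)
Line 8: ['word', 'all', 'diamond'] (min_width=16, slack=1)
Line 9: ['old', 'table', 'system'] (min_width=16, slack=1)
Line 10: ['rain', 'take'] (min_width=9, slack=8)
Total lines: 10

Answer: 10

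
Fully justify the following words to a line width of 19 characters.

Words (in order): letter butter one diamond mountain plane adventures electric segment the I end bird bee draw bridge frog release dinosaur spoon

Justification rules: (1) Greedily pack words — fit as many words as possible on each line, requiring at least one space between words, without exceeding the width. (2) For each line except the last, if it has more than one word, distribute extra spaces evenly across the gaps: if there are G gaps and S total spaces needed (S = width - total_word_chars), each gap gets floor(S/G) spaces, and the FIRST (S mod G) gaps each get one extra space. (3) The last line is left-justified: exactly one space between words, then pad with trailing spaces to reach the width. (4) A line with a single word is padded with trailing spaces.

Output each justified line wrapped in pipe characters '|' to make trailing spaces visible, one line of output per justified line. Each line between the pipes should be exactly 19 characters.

Line 1: ['letter', 'butter', 'one'] (min_width=17, slack=2)
Line 2: ['diamond', 'mountain'] (min_width=16, slack=3)
Line 3: ['plane', 'adventures'] (min_width=16, slack=3)
Line 4: ['electric', 'segment'] (min_width=16, slack=3)
Line 5: ['the', 'I', 'end', 'bird', 'bee'] (min_width=18, slack=1)
Line 6: ['draw', 'bridge', 'frog'] (min_width=16, slack=3)
Line 7: ['release', 'dinosaur'] (min_width=16, slack=3)
Line 8: ['spoon'] (min_width=5, slack=14)

Answer: |letter  butter  one|
|diamond    mountain|
|plane    adventures|
|electric    segment|
|the  I end bird bee|
|draw   bridge  frog|
|release    dinosaur|
|spoon              |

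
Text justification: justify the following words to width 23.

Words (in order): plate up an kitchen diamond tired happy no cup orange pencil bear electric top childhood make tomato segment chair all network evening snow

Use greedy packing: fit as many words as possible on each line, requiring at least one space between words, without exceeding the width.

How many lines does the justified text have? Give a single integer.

Answer: 7

Derivation:
Line 1: ['plate', 'up', 'an', 'kitchen'] (min_width=19, slack=4)
Line 2: ['diamond', 'tired', 'happy', 'no'] (min_width=22, slack=1)
Line 3: ['cup', 'orange', 'pencil', 'bear'] (min_width=22, slack=1)
Line 4: ['electric', 'top', 'childhood'] (min_width=22, slack=1)
Line 5: ['make', 'tomato', 'segment'] (min_width=19, slack=4)
Line 6: ['chair', 'all', 'network'] (min_width=17, slack=6)
Line 7: ['evening', 'snow'] (min_width=12, slack=11)
Total lines: 7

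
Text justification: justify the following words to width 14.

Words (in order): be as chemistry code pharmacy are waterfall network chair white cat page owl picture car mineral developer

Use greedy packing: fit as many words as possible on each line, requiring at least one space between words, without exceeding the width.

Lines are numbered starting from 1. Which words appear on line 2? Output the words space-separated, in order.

Answer: chemistry code

Derivation:
Line 1: ['be', 'as'] (min_width=5, slack=9)
Line 2: ['chemistry', 'code'] (min_width=14, slack=0)
Line 3: ['pharmacy', 'are'] (min_width=12, slack=2)
Line 4: ['waterfall'] (min_width=9, slack=5)
Line 5: ['network', 'chair'] (min_width=13, slack=1)
Line 6: ['white', 'cat', 'page'] (min_width=14, slack=0)
Line 7: ['owl', 'picture'] (min_width=11, slack=3)
Line 8: ['car', 'mineral'] (min_width=11, slack=3)
Line 9: ['developer'] (min_width=9, slack=5)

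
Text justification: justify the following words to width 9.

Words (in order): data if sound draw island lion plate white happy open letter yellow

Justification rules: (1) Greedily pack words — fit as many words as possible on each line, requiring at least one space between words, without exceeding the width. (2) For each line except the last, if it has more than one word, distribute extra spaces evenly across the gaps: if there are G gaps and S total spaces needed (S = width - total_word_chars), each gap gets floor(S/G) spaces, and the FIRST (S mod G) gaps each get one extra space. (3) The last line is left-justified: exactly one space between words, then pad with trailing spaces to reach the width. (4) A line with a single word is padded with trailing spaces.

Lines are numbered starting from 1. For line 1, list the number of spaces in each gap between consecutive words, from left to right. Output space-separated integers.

Line 1: ['data', 'if'] (min_width=7, slack=2)
Line 2: ['sound'] (min_width=5, slack=4)
Line 3: ['draw'] (min_width=4, slack=5)
Line 4: ['island'] (min_width=6, slack=3)
Line 5: ['lion'] (min_width=4, slack=5)
Line 6: ['plate'] (min_width=5, slack=4)
Line 7: ['white'] (min_width=5, slack=4)
Line 8: ['happy'] (min_width=5, slack=4)
Line 9: ['open'] (min_width=4, slack=5)
Line 10: ['letter'] (min_width=6, slack=3)
Line 11: ['yellow'] (min_width=6, slack=3)

Answer: 3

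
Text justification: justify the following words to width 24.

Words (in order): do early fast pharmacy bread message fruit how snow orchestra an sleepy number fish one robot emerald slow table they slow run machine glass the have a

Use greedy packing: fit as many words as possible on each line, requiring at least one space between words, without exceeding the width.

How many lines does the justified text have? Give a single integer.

Answer: 7

Derivation:
Line 1: ['do', 'early', 'fast', 'pharmacy'] (min_width=22, slack=2)
Line 2: ['bread', 'message', 'fruit', 'how'] (min_width=23, slack=1)
Line 3: ['snow', 'orchestra', 'an', 'sleepy'] (min_width=24, slack=0)
Line 4: ['number', 'fish', 'one', 'robot'] (min_width=21, slack=3)
Line 5: ['emerald', 'slow', 'table', 'they'] (min_width=23, slack=1)
Line 6: ['slow', 'run', 'machine', 'glass'] (min_width=22, slack=2)
Line 7: ['the', 'have', 'a'] (min_width=10, slack=14)
Total lines: 7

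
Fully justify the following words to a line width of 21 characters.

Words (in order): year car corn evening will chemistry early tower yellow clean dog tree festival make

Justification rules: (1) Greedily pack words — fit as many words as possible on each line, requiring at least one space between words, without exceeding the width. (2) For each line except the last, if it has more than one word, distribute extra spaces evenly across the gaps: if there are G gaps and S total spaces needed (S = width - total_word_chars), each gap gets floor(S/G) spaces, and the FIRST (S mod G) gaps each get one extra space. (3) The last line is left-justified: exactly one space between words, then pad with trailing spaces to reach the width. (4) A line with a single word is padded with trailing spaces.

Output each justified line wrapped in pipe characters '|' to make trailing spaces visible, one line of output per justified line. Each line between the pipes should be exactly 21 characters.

Line 1: ['year', 'car', 'corn', 'evening'] (min_width=21, slack=0)
Line 2: ['will', 'chemistry', 'early'] (min_width=20, slack=1)
Line 3: ['tower', 'yellow', 'clean'] (min_width=18, slack=3)
Line 4: ['dog', 'tree', 'festival'] (min_width=17, slack=4)
Line 5: ['make'] (min_width=4, slack=17)

Answer: |year car corn evening|
|will  chemistry early|
|tower   yellow  clean|
|dog   tree   festival|
|make                 |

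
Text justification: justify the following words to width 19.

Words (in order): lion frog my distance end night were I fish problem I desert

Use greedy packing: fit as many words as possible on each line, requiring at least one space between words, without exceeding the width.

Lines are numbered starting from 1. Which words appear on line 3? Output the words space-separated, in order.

Answer: were I fish problem

Derivation:
Line 1: ['lion', 'frog', 'my'] (min_width=12, slack=7)
Line 2: ['distance', 'end', 'night'] (min_width=18, slack=1)
Line 3: ['were', 'I', 'fish', 'problem'] (min_width=19, slack=0)
Line 4: ['I', 'desert'] (min_width=8, slack=11)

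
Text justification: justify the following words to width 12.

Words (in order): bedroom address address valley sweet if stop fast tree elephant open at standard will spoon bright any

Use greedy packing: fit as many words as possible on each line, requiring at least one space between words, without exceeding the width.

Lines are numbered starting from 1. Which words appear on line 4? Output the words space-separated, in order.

Answer: valley sweet

Derivation:
Line 1: ['bedroom'] (min_width=7, slack=5)
Line 2: ['address'] (min_width=7, slack=5)
Line 3: ['address'] (min_width=7, slack=5)
Line 4: ['valley', 'sweet'] (min_width=12, slack=0)
Line 5: ['if', 'stop', 'fast'] (min_width=12, slack=0)
Line 6: ['tree'] (min_width=4, slack=8)
Line 7: ['elephant'] (min_width=8, slack=4)
Line 8: ['open', 'at'] (min_width=7, slack=5)
Line 9: ['standard'] (min_width=8, slack=4)
Line 10: ['will', 'spoon'] (min_width=10, slack=2)
Line 11: ['bright', 'any'] (min_width=10, slack=2)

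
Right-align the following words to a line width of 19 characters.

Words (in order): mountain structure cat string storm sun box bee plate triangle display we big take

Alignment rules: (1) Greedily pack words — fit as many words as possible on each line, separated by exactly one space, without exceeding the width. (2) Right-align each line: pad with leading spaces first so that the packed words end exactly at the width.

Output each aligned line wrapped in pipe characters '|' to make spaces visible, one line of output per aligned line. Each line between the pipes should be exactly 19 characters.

Answer: | mountain structure|
|   cat string storm|
|  sun box bee plate|
|triangle display we|
|           big take|

Derivation:
Line 1: ['mountain', 'structure'] (min_width=18, slack=1)
Line 2: ['cat', 'string', 'storm'] (min_width=16, slack=3)
Line 3: ['sun', 'box', 'bee', 'plate'] (min_width=17, slack=2)
Line 4: ['triangle', 'display', 'we'] (min_width=19, slack=0)
Line 5: ['big', 'take'] (min_width=8, slack=11)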